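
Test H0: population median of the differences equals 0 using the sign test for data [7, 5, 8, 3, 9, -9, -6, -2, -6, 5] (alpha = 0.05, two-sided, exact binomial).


Step 1: Discard zero differences. Original n = 10; n_eff = number of nonzero differences = 10.
Nonzero differences (with sign): +7, +5, +8, +3, +9, -9, -6, -2, -6, +5
Step 2: Count signs: positive = 6, negative = 4.
Step 3: Under H0: P(positive) = 0.5, so the number of positives S ~ Bin(10, 0.5).
Step 4: Two-sided exact p-value = sum of Bin(10,0.5) probabilities at or below the observed probability = 0.753906.
Step 5: alpha = 0.05. fail to reject H0.

n_eff = 10, pos = 6, neg = 4, p = 0.753906, fail to reject H0.


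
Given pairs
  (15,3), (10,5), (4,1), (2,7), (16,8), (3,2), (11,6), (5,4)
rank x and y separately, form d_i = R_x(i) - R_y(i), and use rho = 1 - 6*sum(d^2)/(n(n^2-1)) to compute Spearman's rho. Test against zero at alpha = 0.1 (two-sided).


Step 1: Rank x and y separately (midranks; no ties here).
rank(x): 15->7, 10->5, 4->3, 2->1, 16->8, 3->2, 11->6, 5->4
rank(y): 3->3, 5->5, 1->1, 7->7, 8->8, 2->2, 6->6, 4->4
Step 2: d_i = R_x(i) - R_y(i); compute d_i^2.
  (7-3)^2=16, (5-5)^2=0, (3-1)^2=4, (1-7)^2=36, (8-8)^2=0, (2-2)^2=0, (6-6)^2=0, (4-4)^2=0
sum(d^2) = 56.
Step 3: rho = 1 - 6*56 / (8*(8^2 - 1)) = 1 - 336/504 = 0.333333.
Step 4: Under H0, t = rho * sqrt((n-2)/(1-rho^2)) = 0.8660 ~ t(6).
Step 5: Two-sided p-value from the t-distribution with 6 df = 0.419753.
Step 6: alpha = 0.1. fail to reject H0.

rho = 0.3333, p = 0.419753, fail to reject H0 at alpha = 0.1.


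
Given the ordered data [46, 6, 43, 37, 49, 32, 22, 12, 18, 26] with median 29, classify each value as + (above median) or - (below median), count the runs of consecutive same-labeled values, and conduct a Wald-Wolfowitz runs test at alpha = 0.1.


Step 1: Compute median = 29; label A = above, B = below.
Labels in order: ABAAAABBBB  (n_A = 5, n_B = 5)
Step 2: Count runs R = 4.
Step 3: Under H0 (random ordering), E[R] = 2*n_A*n_B/(n_A+n_B) + 1 = 2*5*5/10 + 1 = 6.0000.
        Var[R] = 2*n_A*n_B*(2*n_A*n_B - n_A - n_B) / ((n_A+n_B)^2 * (n_A+n_B-1)) = 2000/900 = 2.2222.
        SD[R] = 1.4907.
Step 4: Continuity-corrected z = (R + 0.5 - E[R]) / SD[R] = (4 + 0.5 - 6.0000) / 1.4907 = -1.0062.
Step 5: Two-sided p-value via normal approximation = 2*(1 - Phi(|z|)) = 0.314305.
Step 6: alpha = 0.1. fail to reject H0.

R = 4, z = -1.0062, p = 0.314305, fail to reject H0.


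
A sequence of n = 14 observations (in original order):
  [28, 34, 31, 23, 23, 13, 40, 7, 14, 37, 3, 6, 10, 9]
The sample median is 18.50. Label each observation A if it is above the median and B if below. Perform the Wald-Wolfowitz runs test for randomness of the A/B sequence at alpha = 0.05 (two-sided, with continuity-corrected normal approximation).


Step 1: Compute median = 18.50; label A = above, B = below.
Labels in order: AAAAABABBABBBB  (n_A = 7, n_B = 7)
Step 2: Count runs R = 6.
Step 3: Under H0 (random ordering), E[R] = 2*n_A*n_B/(n_A+n_B) + 1 = 2*7*7/14 + 1 = 8.0000.
        Var[R] = 2*n_A*n_B*(2*n_A*n_B - n_A - n_B) / ((n_A+n_B)^2 * (n_A+n_B-1)) = 8232/2548 = 3.2308.
        SD[R] = 1.7974.
Step 4: Continuity-corrected z = (R + 0.5 - E[R]) / SD[R] = (6 + 0.5 - 8.0000) / 1.7974 = -0.8345.
Step 5: Two-sided p-value via normal approximation = 2*(1 - Phi(|z|)) = 0.403986.
Step 6: alpha = 0.05. fail to reject H0.

R = 6, z = -0.8345, p = 0.403986, fail to reject H0.


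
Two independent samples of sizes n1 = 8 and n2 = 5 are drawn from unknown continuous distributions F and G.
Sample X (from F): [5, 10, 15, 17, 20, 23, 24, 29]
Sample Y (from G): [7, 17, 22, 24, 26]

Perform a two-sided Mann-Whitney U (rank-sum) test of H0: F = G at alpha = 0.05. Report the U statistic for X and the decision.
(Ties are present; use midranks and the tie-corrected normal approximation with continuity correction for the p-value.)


Step 1: Combine and sort all 13 observations; assign midranks.
sorted (value, group): (5,X), (7,Y), (10,X), (15,X), (17,X), (17,Y), (20,X), (22,Y), (23,X), (24,X), (24,Y), (26,Y), (29,X)
ranks: 5->1, 7->2, 10->3, 15->4, 17->5.5, 17->5.5, 20->7, 22->8, 23->9, 24->10.5, 24->10.5, 26->12, 29->13
Step 2: Rank sum for X: R1 = 1 + 3 + 4 + 5.5 + 7 + 9 + 10.5 + 13 = 53.
Step 3: U_X = R1 - n1(n1+1)/2 = 53 - 8*9/2 = 53 - 36 = 17.
       U_Y = n1*n2 - U_X = 40 - 17 = 23.
Step 4: Ties are present, so use the tie-corrected normal approximation (with continuity correction) for the p-value.
Step 5: p-value = 0.713640; compare to alpha = 0.05. fail to reject H0.

U_X = 17, p = 0.713640, fail to reject H0 at alpha = 0.05.


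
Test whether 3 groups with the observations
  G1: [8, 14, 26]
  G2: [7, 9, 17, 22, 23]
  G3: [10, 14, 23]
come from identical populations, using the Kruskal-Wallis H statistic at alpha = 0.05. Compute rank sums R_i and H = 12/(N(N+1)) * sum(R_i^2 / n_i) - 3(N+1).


Step 1: Combine all N = 11 observations and assign midranks.
sorted (value, group, rank): (7,G2,1), (8,G1,2), (9,G2,3), (10,G3,4), (14,G1,5.5), (14,G3,5.5), (17,G2,7), (22,G2,8), (23,G2,9.5), (23,G3,9.5), (26,G1,11)
Step 2: Sum ranks within each group.
R_1 = 18.5 (n_1 = 3)
R_2 = 28.5 (n_2 = 5)
R_3 = 19 (n_3 = 3)
Step 3: H = 12/(N(N+1)) * sum(R_i^2/n_i) - 3(N+1)
     = 12/(11*12) * (18.5^2/3 + 28.5^2/5 + 19^2/3) - 3*12
     = 0.090909 * 396.867 - 36
     = 0.078788.
Step 4: Ties present; correction factor C = 1 - 12/(11^3 - 11) = 0.990909. Corrected H = 0.078788 / 0.990909 = 0.079511.
Step 5: Under H0, H ~ chi^2(2); p-value = 0.961025.
Step 6: alpha = 0.05. fail to reject H0.

H = 0.0795, df = 2, p = 0.961025, fail to reject H0.


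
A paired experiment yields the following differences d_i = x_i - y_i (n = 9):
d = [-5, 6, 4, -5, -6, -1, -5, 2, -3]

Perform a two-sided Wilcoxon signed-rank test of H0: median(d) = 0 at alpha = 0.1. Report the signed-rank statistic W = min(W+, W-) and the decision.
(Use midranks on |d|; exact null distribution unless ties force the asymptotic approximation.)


Step 1: Drop any zero differences (none here) and take |d_i|.
|d| = [5, 6, 4, 5, 6, 1, 5, 2, 3]
Step 2: Midrank |d_i| (ties get averaged ranks).
ranks: |5|->6, |6|->8.5, |4|->4, |5|->6, |6|->8.5, |1|->1, |5|->6, |2|->2, |3|->3
Step 3: Attach original signs; sum ranks with positive sign and with negative sign.
W+ = 8.5 + 4 + 2 = 14.5
W- = 6 + 6 + 8.5 + 1 + 6 + 3 = 30.5
(Check: W+ + W- = 45 should equal n(n+1)/2 = 45.)
Step 4: Test statistic W = min(W+, W-) = 14.5.
Step 5: Ties in |d|, so use the tie-corrected normal approximation.
        E[W] = n(n+1)/4 = 9*10/4 = 22.5.
        Tie groups: |d|=5 (t=3), |d|=6 (t=2); sum(t^3 - t) = 30.
        Var[W] = n(n+1)(2n+1)/24 - sum(t^3-t)/48 = 1710/24 - 30/48 = 70.625.
        z = (W - E[W]) / sqrt(Var[W]) = (14.5 - 22.5) / 8.4039 = -0.9519.
        Two-sided p = 2*Phi(z) = 0.341126.
Step 6: alpha = 0.1. fail to reject H0.

W+ = 14.5, W- = 30.5, W = min = 14.5, p = 0.341126, fail to reject H0.


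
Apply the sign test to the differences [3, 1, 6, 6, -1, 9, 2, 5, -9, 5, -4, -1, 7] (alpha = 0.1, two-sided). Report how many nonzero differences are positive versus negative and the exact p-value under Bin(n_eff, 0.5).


Step 1: Discard zero differences. Original n = 13; n_eff = number of nonzero differences = 13.
Nonzero differences (with sign): +3, +1, +6, +6, -1, +9, +2, +5, -9, +5, -4, -1, +7
Step 2: Count signs: positive = 9, negative = 4.
Step 3: Under H0: P(positive) = 0.5, so the number of positives S ~ Bin(13, 0.5).
Step 4: Two-sided exact p-value = sum of Bin(13,0.5) probabilities at or below the observed probability = 0.266846.
Step 5: alpha = 0.1. fail to reject H0.

n_eff = 13, pos = 9, neg = 4, p = 0.266846, fail to reject H0.


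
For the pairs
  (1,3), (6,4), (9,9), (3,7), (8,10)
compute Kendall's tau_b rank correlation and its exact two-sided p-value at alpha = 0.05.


Step 1: Enumerate the 10 unordered pairs (i,j) with i<j and classify each by sign(x_j-x_i) * sign(y_j-y_i).
  (1,2):dx=+5,dy=+1->C; (1,3):dx=+8,dy=+6->C; (1,4):dx=+2,dy=+4->C; (1,5):dx=+7,dy=+7->C
  (2,3):dx=+3,dy=+5->C; (2,4):dx=-3,dy=+3->D; (2,5):dx=+2,dy=+6->C; (3,4):dx=-6,dy=-2->C
  (3,5):dx=-1,dy=+1->D; (4,5):dx=+5,dy=+3->C
Step 2: C = 8, D = 2, total pairs = 10.
Step 3: tau = (C - D)/(n(n-1)/2) = (8 - 2)/10 = 0.600000.
Step 4: Exact two-sided p-value (enumerate n! = 120 permutations of y under H0): p = 0.233333.
Step 5: alpha = 0.05. fail to reject H0.

tau_b = 0.6000 (C=8, D=2), p = 0.233333, fail to reject H0.


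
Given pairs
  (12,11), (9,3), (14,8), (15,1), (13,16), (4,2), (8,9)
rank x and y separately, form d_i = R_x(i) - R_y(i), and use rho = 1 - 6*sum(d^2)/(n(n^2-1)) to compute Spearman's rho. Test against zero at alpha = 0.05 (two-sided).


Step 1: Rank x and y separately (midranks; no ties here).
rank(x): 12->4, 9->3, 14->6, 15->7, 13->5, 4->1, 8->2
rank(y): 11->6, 3->3, 8->4, 1->1, 16->7, 2->2, 9->5
Step 2: d_i = R_x(i) - R_y(i); compute d_i^2.
  (4-6)^2=4, (3-3)^2=0, (6-4)^2=4, (7-1)^2=36, (5-7)^2=4, (1-2)^2=1, (2-5)^2=9
sum(d^2) = 58.
Step 3: rho = 1 - 6*58 / (7*(7^2 - 1)) = 1 - 348/336 = -0.035714.
Step 4: Under H0, t = rho * sqrt((n-2)/(1-rho^2)) = -0.0799 ~ t(5).
Step 5: Two-sided p-value from the t-distribution with 5 df = 0.939408.
Step 6: alpha = 0.05. fail to reject H0.

rho = -0.0357, p = 0.939408, fail to reject H0 at alpha = 0.05.


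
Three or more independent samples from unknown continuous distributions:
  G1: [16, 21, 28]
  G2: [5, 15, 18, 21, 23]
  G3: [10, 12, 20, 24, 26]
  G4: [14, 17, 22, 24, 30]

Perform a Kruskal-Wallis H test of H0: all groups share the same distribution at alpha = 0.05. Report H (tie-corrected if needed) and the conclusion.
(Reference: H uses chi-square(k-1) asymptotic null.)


Step 1: Combine all N = 18 observations and assign midranks.
sorted (value, group, rank): (5,G2,1), (10,G3,2), (12,G3,3), (14,G4,4), (15,G2,5), (16,G1,6), (17,G4,7), (18,G2,8), (20,G3,9), (21,G1,10.5), (21,G2,10.5), (22,G4,12), (23,G2,13), (24,G3,14.5), (24,G4,14.5), (26,G3,16), (28,G1,17), (30,G4,18)
Step 2: Sum ranks within each group.
R_1 = 33.5 (n_1 = 3)
R_2 = 37.5 (n_2 = 5)
R_3 = 44.5 (n_3 = 5)
R_4 = 55.5 (n_4 = 5)
Step 3: H = 12/(N(N+1)) * sum(R_i^2/n_i) - 3(N+1)
     = 12/(18*19) * (33.5^2/3 + 37.5^2/5 + 44.5^2/5 + 55.5^2/5) - 3*19
     = 0.035088 * 1667.43 - 57
     = 1.506433.
Step 4: Ties present; correction factor C = 1 - 12/(18^3 - 18) = 0.997936. Corrected H = 1.506433 / 0.997936 = 1.509548.
Step 5: Under H0, H ~ chi^2(3); p-value = 0.680068.
Step 6: alpha = 0.05. fail to reject H0.

H = 1.5095, df = 3, p = 0.680068, fail to reject H0.


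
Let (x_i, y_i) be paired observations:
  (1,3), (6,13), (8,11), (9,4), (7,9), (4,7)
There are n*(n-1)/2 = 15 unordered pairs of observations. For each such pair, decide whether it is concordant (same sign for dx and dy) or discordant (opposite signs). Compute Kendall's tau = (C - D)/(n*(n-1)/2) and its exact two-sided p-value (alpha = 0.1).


Step 1: Enumerate the 15 unordered pairs (i,j) with i<j and classify each by sign(x_j-x_i) * sign(y_j-y_i).
  (1,2):dx=+5,dy=+10->C; (1,3):dx=+7,dy=+8->C; (1,4):dx=+8,dy=+1->C; (1,5):dx=+6,dy=+6->C
  (1,6):dx=+3,dy=+4->C; (2,3):dx=+2,dy=-2->D; (2,4):dx=+3,dy=-9->D; (2,5):dx=+1,dy=-4->D
  (2,6):dx=-2,dy=-6->C; (3,4):dx=+1,dy=-7->D; (3,5):dx=-1,dy=-2->C; (3,6):dx=-4,dy=-4->C
  (4,5):dx=-2,dy=+5->D; (4,6):dx=-5,dy=+3->D; (5,6):dx=-3,dy=-2->C
Step 2: C = 9, D = 6, total pairs = 15.
Step 3: tau = (C - D)/(n(n-1)/2) = (9 - 6)/15 = 0.200000.
Step 4: Exact two-sided p-value (enumerate n! = 720 permutations of y under H0): p = 0.719444.
Step 5: alpha = 0.1. fail to reject H0.

tau_b = 0.2000 (C=9, D=6), p = 0.719444, fail to reject H0.


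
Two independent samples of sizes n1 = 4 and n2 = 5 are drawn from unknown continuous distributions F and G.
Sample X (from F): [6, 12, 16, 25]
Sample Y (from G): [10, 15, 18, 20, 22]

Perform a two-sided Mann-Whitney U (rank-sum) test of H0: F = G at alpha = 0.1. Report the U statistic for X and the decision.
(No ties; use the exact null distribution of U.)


Step 1: Combine and sort all 9 observations; assign midranks.
sorted (value, group): (6,X), (10,Y), (12,X), (15,Y), (16,X), (18,Y), (20,Y), (22,Y), (25,X)
ranks: 6->1, 10->2, 12->3, 15->4, 16->5, 18->6, 20->7, 22->8, 25->9
Step 2: Rank sum for X: R1 = 1 + 3 + 5 + 9 = 18.
Step 3: U_X = R1 - n1(n1+1)/2 = 18 - 4*5/2 = 18 - 10 = 8.
       U_Y = n1*n2 - U_X = 20 - 8 = 12.
Step 4: No ties, so the exact null distribution of U (based on enumerating the C(9,4) = 126 equally likely rank assignments) gives the two-sided p-value.
Step 5: p-value = 0.730159; compare to alpha = 0.1. fail to reject H0.

U_X = 8, p = 0.730159, fail to reject H0 at alpha = 0.1.


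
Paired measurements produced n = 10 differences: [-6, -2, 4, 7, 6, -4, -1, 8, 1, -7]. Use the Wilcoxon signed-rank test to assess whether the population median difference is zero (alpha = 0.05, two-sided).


Step 1: Drop any zero differences (none here) and take |d_i|.
|d| = [6, 2, 4, 7, 6, 4, 1, 8, 1, 7]
Step 2: Midrank |d_i| (ties get averaged ranks).
ranks: |6|->6.5, |2|->3, |4|->4.5, |7|->8.5, |6|->6.5, |4|->4.5, |1|->1.5, |8|->10, |1|->1.5, |7|->8.5
Step 3: Attach original signs; sum ranks with positive sign and with negative sign.
W+ = 4.5 + 8.5 + 6.5 + 10 + 1.5 = 31
W- = 6.5 + 3 + 4.5 + 1.5 + 8.5 = 24
(Check: W+ + W- = 55 should equal n(n+1)/2 = 55.)
Step 4: Test statistic W = min(W+, W-) = 24.
Step 5: Ties in |d|, so use the tie-corrected normal approximation.
        E[W] = n(n+1)/4 = 10*11/4 = 27.5.
        Tie groups: |d|=1 (t=2), |d|=4 (t=2), |d|=6 (t=2), |d|=7 (t=2); sum(t^3 - t) = 24.
        Var[W] = n(n+1)(2n+1)/24 - sum(t^3-t)/48 = 2310/24 - 24/48 = 95.75.
        z = (W - E[W]) / sqrt(Var[W]) = (24 - 27.5) / 9.7852 = -0.3577.
        Two-sided p = 2*Phi(z) = 0.720580.
Step 6: alpha = 0.05. fail to reject H0.

W+ = 31, W- = 24, W = min = 24, p = 0.720580, fail to reject H0.


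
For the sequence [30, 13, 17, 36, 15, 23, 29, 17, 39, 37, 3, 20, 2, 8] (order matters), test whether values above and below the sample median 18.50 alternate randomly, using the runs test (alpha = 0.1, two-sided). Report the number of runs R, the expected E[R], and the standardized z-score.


Step 1: Compute median = 18.50; label A = above, B = below.
Labels in order: ABBABAABAABABB  (n_A = 7, n_B = 7)
Step 2: Count runs R = 10.
Step 3: Under H0 (random ordering), E[R] = 2*n_A*n_B/(n_A+n_B) + 1 = 2*7*7/14 + 1 = 8.0000.
        Var[R] = 2*n_A*n_B*(2*n_A*n_B - n_A - n_B) / ((n_A+n_B)^2 * (n_A+n_B-1)) = 8232/2548 = 3.2308.
        SD[R] = 1.7974.
Step 4: Continuity-corrected z = (R - 0.5 - E[R]) / SD[R] = (10 - 0.5 - 8.0000) / 1.7974 = 0.8345.
Step 5: Two-sided p-value via normal approximation = 2*(1 - Phi(|z|)) = 0.403986.
Step 6: alpha = 0.1. fail to reject H0.

R = 10, z = 0.8345, p = 0.403986, fail to reject H0.


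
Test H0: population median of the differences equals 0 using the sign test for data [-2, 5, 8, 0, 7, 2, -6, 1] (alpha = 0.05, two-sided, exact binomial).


Step 1: Discard zero differences. Original n = 8; n_eff = number of nonzero differences = 7.
Nonzero differences (with sign): -2, +5, +8, +7, +2, -6, +1
Step 2: Count signs: positive = 5, negative = 2.
Step 3: Under H0: P(positive) = 0.5, so the number of positives S ~ Bin(7, 0.5).
Step 4: Two-sided exact p-value = sum of Bin(7,0.5) probabilities at or below the observed probability = 0.453125.
Step 5: alpha = 0.05. fail to reject H0.

n_eff = 7, pos = 5, neg = 2, p = 0.453125, fail to reject H0.


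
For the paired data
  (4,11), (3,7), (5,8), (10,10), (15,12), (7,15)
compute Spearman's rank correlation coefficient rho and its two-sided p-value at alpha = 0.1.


Step 1: Rank x and y separately (midranks; no ties here).
rank(x): 4->2, 3->1, 5->3, 10->5, 15->6, 7->4
rank(y): 11->4, 7->1, 8->2, 10->3, 12->5, 15->6
Step 2: d_i = R_x(i) - R_y(i); compute d_i^2.
  (2-4)^2=4, (1-1)^2=0, (3-2)^2=1, (5-3)^2=4, (6-5)^2=1, (4-6)^2=4
sum(d^2) = 14.
Step 3: rho = 1 - 6*14 / (6*(6^2 - 1)) = 1 - 84/210 = 0.600000.
Step 4: Under H0, t = rho * sqrt((n-2)/(1-rho^2)) = 1.5000 ~ t(4).
Step 5: Two-sided p-value from the t-distribution with 4 df = 0.208000.
Step 6: alpha = 0.1. fail to reject H0.

rho = 0.6000, p = 0.208000, fail to reject H0 at alpha = 0.1.


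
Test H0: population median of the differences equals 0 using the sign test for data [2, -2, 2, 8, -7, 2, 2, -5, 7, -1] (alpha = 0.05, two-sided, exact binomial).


Step 1: Discard zero differences. Original n = 10; n_eff = number of nonzero differences = 10.
Nonzero differences (with sign): +2, -2, +2, +8, -7, +2, +2, -5, +7, -1
Step 2: Count signs: positive = 6, negative = 4.
Step 3: Under H0: P(positive) = 0.5, so the number of positives S ~ Bin(10, 0.5).
Step 4: Two-sided exact p-value = sum of Bin(10,0.5) probabilities at or below the observed probability = 0.753906.
Step 5: alpha = 0.05. fail to reject H0.

n_eff = 10, pos = 6, neg = 4, p = 0.753906, fail to reject H0.


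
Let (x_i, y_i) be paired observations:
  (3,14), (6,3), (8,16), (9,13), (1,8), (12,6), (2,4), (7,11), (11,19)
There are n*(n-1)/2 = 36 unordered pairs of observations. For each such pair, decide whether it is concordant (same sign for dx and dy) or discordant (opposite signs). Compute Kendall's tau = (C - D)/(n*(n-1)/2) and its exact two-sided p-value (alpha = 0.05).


Step 1: Enumerate the 36 unordered pairs (i,j) with i<j and classify each by sign(x_j-x_i) * sign(y_j-y_i).
  (1,2):dx=+3,dy=-11->D; (1,3):dx=+5,dy=+2->C; (1,4):dx=+6,dy=-1->D; (1,5):dx=-2,dy=-6->C
  (1,6):dx=+9,dy=-8->D; (1,7):dx=-1,dy=-10->C; (1,8):dx=+4,dy=-3->D; (1,9):dx=+8,dy=+5->C
  (2,3):dx=+2,dy=+13->C; (2,4):dx=+3,dy=+10->C; (2,5):dx=-5,dy=+5->D; (2,6):dx=+6,dy=+3->C
  (2,7):dx=-4,dy=+1->D; (2,8):dx=+1,dy=+8->C; (2,9):dx=+5,dy=+16->C; (3,4):dx=+1,dy=-3->D
  (3,5):dx=-7,dy=-8->C; (3,6):dx=+4,dy=-10->D; (3,7):dx=-6,dy=-12->C; (3,8):dx=-1,dy=-5->C
  (3,9):dx=+3,dy=+3->C; (4,5):dx=-8,dy=-5->C; (4,6):dx=+3,dy=-7->D; (4,7):dx=-7,dy=-9->C
  (4,8):dx=-2,dy=-2->C; (4,9):dx=+2,dy=+6->C; (5,6):dx=+11,dy=-2->D; (5,7):dx=+1,dy=-4->D
  (5,8):dx=+6,dy=+3->C; (5,9):dx=+10,dy=+11->C; (6,7):dx=-10,dy=-2->C; (6,8):dx=-5,dy=+5->D
  (6,9):dx=-1,dy=+13->D; (7,8):dx=+5,dy=+7->C; (7,9):dx=+9,dy=+15->C; (8,9):dx=+4,dy=+8->C
Step 2: C = 23, D = 13, total pairs = 36.
Step 3: tau = (C - D)/(n(n-1)/2) = (23 - 13)/36 = 0.277778.
Step 4: Exact two-sided p-value (enumerate n! = 362880 permutations of y under H0): p = 0.358488.
Step 5: alpha = 0.05. fail to reject H0.

tau_b = 0.2778 (C=23, D=13), p = 0.358488, fail to reject H0.


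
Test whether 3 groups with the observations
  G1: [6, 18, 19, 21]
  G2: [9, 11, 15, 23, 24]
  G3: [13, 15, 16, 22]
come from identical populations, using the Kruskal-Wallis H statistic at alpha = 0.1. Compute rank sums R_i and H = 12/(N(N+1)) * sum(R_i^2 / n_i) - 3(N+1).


Step 1: Combine all N = 13 observations and assign midranks.
sorted (value, group, rank): (6,G1,1), (9,G2,2), (11,G2,3), (13,G3,4), (15,G2,5.5), (15,G3,5.5), (16,G3,7), (18,G1,8), (19,G1,9), (21,G1,10), (22,G3,11), (23,G2,12), (24,G2,13)
Step 2: Sum ranks within each group.
R_1 = 28 (n_1 = 4)
R_2 = 35.5 (n_2 = 5)
R_3 = 27.5 (n_3 = 4)
Step 3: H = 12/(N(N+1)) * sum(R_i^2/n_i) - 3(N+1)
     = 12/(13*14) * (28^2/4 + 35.5^2/5 + 27.5^2/4) - 3*14
     = 0.065934 * 637.112 - 42
     = 0.007418.
Step 4: Ties present; correction factor C = 1 - 6/(13^3 - 13) = 0.997253. Corrected H = 0.007418 / 0.997253 = 0.007438.
Step 5: Under H0, H ~ chi^2(2); p-value = 0.996288.
Step 6: alpha = 0.1. fail to reject H0.

H = 0.0074, df = 2, p = 0.996288, fail to reject H0.


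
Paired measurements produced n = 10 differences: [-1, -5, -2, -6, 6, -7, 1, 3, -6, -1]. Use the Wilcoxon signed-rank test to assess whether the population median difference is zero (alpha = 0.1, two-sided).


Step 1: Drop any zero differences (none here) and take |d_i|.
|d| = [1, 5, 2, 6, 6, 7, 1, 3, 6, 1]
Step 2: Midrank |d_i| (ties get averaged ranks).
ranks: |1|->2, |5|->6, |2|->4, |6|->8, |6|->8, |7|->10, |1|->2, |3|->5, |6|->8, |1|->2
Step 3: Attach original signs; sum ranks with positive sign and with negative sign.
W+ = 8 + 2 + 5 = 15
W- = 2 + 6 + 4 + 8 + 10 + 8 + 2 = 40
(Check: W+ + W- = 55 should equal n(n+1)/2 = 55.)
Step 4: Test statistic W = min(W+, W-) = 15.
Step 5: Ties in |d|, so use the tie-corrected normal approximation.
        E[W] = n(n+1)/4 = 10*11/4 = 27.5.
        Tie groups: |d|=1 (t=3), |d|=6 (t=3); sum(t^3 - t) = 48.
        Var[W] = n(n+1)(2n+1)/24 - sum(t^3-t)/48 = 2310/24 - 48/48 = 95.25.
        z = (W - E[W]) / sqrt(Var[W]) = (15 - 27.5) / 9.7596 = -1.2808.
        Two-sided p = 2*Phi(z) = 0.200268.
Step 6: alpha = 0.1. fail to reject H0.

W+ = 15, W- = 40, W = min = 15, p = 0.200268, fail to reject H0.


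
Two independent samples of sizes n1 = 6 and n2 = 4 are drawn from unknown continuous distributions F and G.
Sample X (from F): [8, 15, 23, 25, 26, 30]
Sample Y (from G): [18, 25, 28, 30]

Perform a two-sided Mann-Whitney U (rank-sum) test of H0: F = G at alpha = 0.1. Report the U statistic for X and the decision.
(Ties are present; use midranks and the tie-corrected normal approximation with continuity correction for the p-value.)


Step 1: Combine and sort all 10 observations; assign midranks.
sorted (value, group): (8,X), (15,X), (18,Y), (23,X), (25,X), (25,Y), (26,X), (28,Y), (30,X), (30,Y)
ranks: 8->1, 15->2, 18->3, 23->4, 25->5.5, 25->5.5, 26->7, 28->8, 30->9.5, 30->9.5
Step 2: Rank sum for X: R1 = 1 + 2 + 4 + 5.5 + 7 + 9.5 = 29.
Step 3: U_X = R1 - n1(n1+1)/2 = 29 - 6*7/2 = 29 - 21 = 8.
       U_Y = n1*n2 - U_X = 24 - 8 = 16.
Step 4: Ties are present, so use the tie-corrected normal approximation (with continuity correction) for the p-value.
Step 5: p-value = 0.452793; compare to alpha = 0.1. fail to reject H0.

U_X = 8, p = 0.452793, fail to reject H0 at alpha = 0.1.


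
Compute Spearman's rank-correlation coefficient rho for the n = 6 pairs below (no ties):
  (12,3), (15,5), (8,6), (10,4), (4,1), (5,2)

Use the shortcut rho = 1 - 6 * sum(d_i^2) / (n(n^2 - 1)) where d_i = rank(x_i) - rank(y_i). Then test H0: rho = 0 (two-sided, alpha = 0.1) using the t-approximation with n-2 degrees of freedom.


Step 1: Rank x and y separately (midranks; no ties here).
rank(x): 12->5, 15->6, 8->3, 10->4, 4->1, 5->2
rank(y): 3->3, 5->5, 6->6, 4->4, 1->1, 2->2
Step 2: d_i = R_x(i) - R_y(i); compute d_i^2.
  (5-3)^2=4, (6-5)^2=1, (3-6)^2=9, (4-4)^2=0, (1-1)^2=0, (2-2)^2=0
sum(d^2) = 14.
Step 3: rho = 1 - 6*14 / (6*(6^2 - 1)) = 1 - 84/210 = 0.600000.
Step 4: Under H0, t = rho * sqrt((n-2)/(1-rho^2)) = 1.5000 ~ t(4).
Step 5: Two-sided p-value from the t-distribution with 4 df = 0.208000.
Step 6: alpha = 0.1. fail to reject H0.

rho = 0.6000, p = 0.208000, fail to reject H0 at alpha = 0.1.


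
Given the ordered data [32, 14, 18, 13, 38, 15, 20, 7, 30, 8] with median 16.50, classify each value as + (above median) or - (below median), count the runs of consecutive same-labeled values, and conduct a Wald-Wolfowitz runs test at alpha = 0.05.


Step 1: Compute median = 16.50; label A = above, B = below.
Labels in order: ABABABABAB  (n_A = 5, n_B = 5)
Step 2: Count runs R = 10.
Step 3: Under H0 (random ordering), E[R] = 2*n_A*n_B/(n_A+n_B) + 1 = 2*5*5/10 + 1 = 6.0000.
        Var[R] = 2*n_A*n_B*(2*n_A*n_B - n_A - n_B) / ((n_A+n_B)^2 * (n_A+n_B-1)) = 2000/900 = 2.2222.
        SD[R] = 1.4907.
Step 4: Continuity-corrected z = (R - 0.5 - E[R]) / SD[R] = (10 - 0.5 - 6.0000) / 1.4907 = 2.3479.
Step 5: Two-sided p-value via normal approximation = 2*(1 - Phi(|z|)) = 0.018881.
Step 6: alpha = 0.05. reject H0.

R = 10, z = 2.3479, p = 0.018881, reject H0.


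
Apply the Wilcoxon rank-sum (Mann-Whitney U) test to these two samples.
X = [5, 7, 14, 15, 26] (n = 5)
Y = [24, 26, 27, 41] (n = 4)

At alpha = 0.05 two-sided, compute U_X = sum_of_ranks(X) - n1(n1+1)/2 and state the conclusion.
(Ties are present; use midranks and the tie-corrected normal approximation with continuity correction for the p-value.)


Step 1: Combine and sort all 9 observations; assign midranks.
sorted (value, group): (5,X), (7,X), (14,X), (15,X), (24,Y), (26,X), (26,Y), (27,Y), (41,Y)
ranks: 5->1, 7->2, 14->3, 15->4, 24->5, 26->6.5, 26->6.5, 27->8, 41->9
Step 2: Rank sum for X: R1 = 1 + 2 + 3 + 4 + 6.5 = 16.5.
Step 3: U_X = R1 - n1(n1+1)/2 = 16.5 - 5*6/2 = 16.5 - 15 = 1.5.
       U_Y = n1*n2 - U_X = 20 - 1.5 = 18.5.
Step 4: Ties are present, so use the tie-corrected normal approximation (with continuity correction) for the p-value.
Step 5: p-value = 0.049090; compare to alpha = 0.05. reject H0.

U_X = 1.5, p = 0.049090, reject H0 at alpha = 0.05.


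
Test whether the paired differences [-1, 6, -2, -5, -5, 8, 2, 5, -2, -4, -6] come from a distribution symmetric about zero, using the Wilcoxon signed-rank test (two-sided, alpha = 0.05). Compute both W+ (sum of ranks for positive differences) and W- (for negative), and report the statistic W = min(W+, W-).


Step 1: Drop any zero differences (none here) and take |d_i|.
|d| = [1, 6, 2, 5, 5, 8, 2, 5, 2, 4, 6]
Step 2: Midrank |d_i| (ties get averaged ranks).
ranks: |1|->1, |6|->9.5, |2|->3, |5|->7, |5|->7, |8|->11, |2|->3, |5|->7, |2|->3, |4|->5, |6|->9.5
Step 3: Attach original signs; sum ranks with positive sign and with negative sign.
W+ = 9.5 + 11 + 3 + 7 = 30.5
W- = 1 + 3 + 7 + 7 + 3 + 5 + 9.5 = 35.5
(Check: W+ + W- = 66 should equal n(n+1)/2 = 66.)
Step 4: Test statistic W = min(W+, W-) = 30.5.
Step 5: Ties in |d|, so use the tie-corrected normal approximation.
        E[W] = n(n+1)/4 = 11*12/4 = 33.
        Tie groups: |d|=2 (t=3), |d|=5 (t=3), |d|=6 (t=2); sum(t^3 - t) = 54.
        Var[W] = n(n+1)(2n+1)/24 - sum(t^3-t)/48 = 3036/24 - 54/48 = 125.375.
        z = (W - E[W]) / sqrt(Var[W]) = (30.5 - 33) / 11.1971 = -0.2233.
        Two-sided p = 2*Phi(z) = 0.823324.
Step 6: alpha = 0.05. fail to reject H0.

W+ = 30.5, W- = 35.5, W = min = 30.5, p = 0.823324, fail to reject H0.


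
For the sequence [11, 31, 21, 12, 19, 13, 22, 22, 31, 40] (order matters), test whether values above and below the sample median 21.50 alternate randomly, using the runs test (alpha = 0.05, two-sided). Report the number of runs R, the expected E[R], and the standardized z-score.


Step 1: Compute median = 21.50; label A = above, B = below.
Labels in order: BABBBBAAAA  (n_A = 5, n_B = 5)
Step 2: Count runs R = 4.
Step 3: Under H0 (random ordering), E[R] = 2*n_A*n_B/(n_A+n_B) + 1 = 2*5*5/10 + 1 = 6.0000.
        Var[R] = 2*n_A*n_B*(2*n_A*n_B - n_A - n_B) / ((n_A+n_B)^2 * (n_A+n_B-1)) = 2000/900 = 2.2222.
        SD[R] = 1.4907.
Step 4: Continuity-corrected z = (R + 0.5 - E[R]) / SD[R] = (4 + 0.5 - 6.0000) / 1.4907 = -1.0062.
Step 5: Two-sided p-value via normal approximation = 2*(1 - Phi(|z|)) = 0.314305.
Step 6: alpha = 0.05. fail to reject H0.

R = 4, z = -1.0062, p = 0.314305, fail to reject H0.


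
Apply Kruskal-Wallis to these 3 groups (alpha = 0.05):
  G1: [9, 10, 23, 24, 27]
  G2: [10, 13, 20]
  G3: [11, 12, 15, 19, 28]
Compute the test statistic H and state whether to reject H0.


Step 1: Combine all N = 13 observations and assign midranks.
sorted (value, group, rank): (9,G1,1), (10,G1,2.5), (10,G2,2.5), (11,G3,4), (12,G3,5), (13,G2,6), (15,G3,7), (19,G3,8), (20,G2,9), (23,G1,10), (24,G1,11), (27,G1,12), (28,G3,13)
Step 2: Sum ranks within each group.
R_1 = 36.5 (n_1 = 5)
R_2 = 17.5 (n_2 = 3)
R_3 = 37 (n_3 = 5)
Step 3: H = 12/(N(N+1)) * sum(R_i^2/n_i) - 3(N+1)
     = 12/(13*14) * (36.5^2/5 + 17.5^2/3 + 37^2/5) - 3*14
     = 0.065934 * 642.333 - 42
     = 0.351648.
Step 4: Ties present; correction factor C = 1 - 6/(13^3 - 13) = 0.997253. Corrected H = 0.351648 / 0.997253 = 0.352617.
Step 5: Under H0, H ~ chi^2(2); p-value = 0.838359.
Step 6: alpha = 0.05. fail to reject H0.

H = 0.3526, df = 2, p = 0.838359, fail to reject H0.


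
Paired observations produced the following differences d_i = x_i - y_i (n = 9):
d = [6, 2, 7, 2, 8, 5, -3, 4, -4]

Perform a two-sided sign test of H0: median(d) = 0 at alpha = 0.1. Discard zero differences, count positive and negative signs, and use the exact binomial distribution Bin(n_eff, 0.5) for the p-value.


Step 1: Discard zero differences. Original n = 9; n_eff = number of nonzero differences = 9.
Nonzero differences (with sign): +6, +2, +7, +2, +8, +5, -3, +4, -4
Step 2: Count signs: positive = 7, negative = 2.
Step 3: Under H0: P(positive) = 0.5, so the number of positives S ~ Bin(9, 0.5).
Step 4: Two-sided exact p-value = sum of Bin(9,0.5) probabilities at or below the observed probability = 0.179688.
Step 5: alpha = 0.1. fail to reject H0.

n_eff = 9, pos = 7, neg = 2, p = 0.179688, fail to reject H0.


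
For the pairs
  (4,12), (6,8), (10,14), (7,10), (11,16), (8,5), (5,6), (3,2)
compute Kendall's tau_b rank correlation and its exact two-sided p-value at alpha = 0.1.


Step 1: Enumerate the 28 unordered pairs (i,j) with i<j and classify each by sign(x_j-x_i) * sign(y_j-y_i).
  (1,2):dx=+2,dy=-4->D; (1,3):dx=+6,dy=+2->C; (1,4):dx=+3,dy=-2->D; (1,5):dx=+7,dy=+4->C
  (1,6):dx=+4,dy=-7->D; (1,7):dx=+1,dy=-6->D; (1,8):dx=-1,dy=-10->C; (2,3):dx=+4,dy=+6->C
  (2,4):dx=+1,dy=+2->C; (2,5):dx=+5,dy=+8->C; (2,6):dx=+2,dy=-3->D; (2,7):dx=-1,dy=-2->C
  (2,8):dx=-3,dy=-6->C; (3,4):dx=-3,dy=-4->C; (3,5):dx=+1,dy=+2->C; (3,6):dx=-2,dy=-9->C
  (3,7):dx=-5,dy=-8->C; (3,8):dx=-7,dy=-12->C; (4,5):dx=+4,dy=+6->C; (4,6):dx=+1,dy=-5->D
  (4,7):dx=-2,dy=-4->C; (4,8):dx=-4,dy=-8->C; (5,6):dx=-3,dy=-11->C; (5,7):dx=-6,dy=-10->C
  (5,8):dx=-8,dy=-14->C; (6,7):dx=-3,dy=+1->D; (6,8):dx=-5,dy=-3->C; (7,8):dx=-2,dy=-4->C
Step 2: C = 21, D = 7, total pairs = 28.
Step 3: tau = (C - D)/(n(n-1)/2) = (21 - 7)/28 = 0.500000.
Step 4: Exact two-sided p-value (enumerate n! = 40320 permutations of y under H0): p = 0.108681.
Step 5: alpha = 0.1. fail to reject H0.

tau_b = 0.5000 (C=21, D=7), p = 0.108681, fail to reject H0.


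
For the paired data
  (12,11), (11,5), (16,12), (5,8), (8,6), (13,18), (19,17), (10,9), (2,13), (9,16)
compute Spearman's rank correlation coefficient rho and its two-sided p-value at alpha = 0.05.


Step 1: Rank x and y separately (midranks; no ties here).
rank(x): 12->7, 11->6, 16->9, 5->2, 8->3, 13->8, 19->10, 10->5, 2->1, 9->4
rank(y): 11->5, 5->1, 12->6, 8->3, 6->2, 18->10, 17->9, 9->4, 13->7, 16->8
Step 2: d_i = R_x(i) - R_y(i); compute d_i^2.
  (7-5)^2=4, (6-1)^2=25, (9-6)^2=9, (2-3)^2=1, (3-2)^2=1, (8-10)^2=4, (10-9)^2=1, (5-4)^2=1, (1-7)^2=36, (4-8)^2=16
sum(d^2) = 98.
Step 3: rho = 1 - 6*98 / (10*(10^2 - 1)) = 1 - 588/990 = 0.406061.
Step 4: Under H0, t = rho * sqrt((n-2)/(1-rho^2)) = 1.2568 ~ t(8).
Step 5: Two-sided p-value from the t-distribution with 8 df = 0.244282.
Step 6: alpha = 0.05. fail to reject H0.

rho = 0.4061, p = 0.244282, fail to reject H0 at alpha = 0.05.


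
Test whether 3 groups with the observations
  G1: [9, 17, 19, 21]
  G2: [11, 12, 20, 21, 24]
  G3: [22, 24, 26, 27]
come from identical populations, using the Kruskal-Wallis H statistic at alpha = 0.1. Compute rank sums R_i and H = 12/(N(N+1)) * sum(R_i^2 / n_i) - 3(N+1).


Step 1: Combine all N = 13 observations and assign midranks.
sorted (value, group, rank): (9,G1,1), (11,G2,2), (12,G2,3), (17,G1,4), (19,G1,5), (20,G2,6), (21,G1,7.5), (21,G2,7.5), (22,G3,9), (24,G2,10.5), (24,G3,10.5), (26,G3,12), (27,G3,13)
Step 2: Sum ranks within each group.
R_1 = 17.5 (n_1 = 4)
R_2 = 29 (n_2 = 5)
R_3 = 44.5 (n_3 = 4)
Step 3: H = 12/(N(N+1)) * sum(R_i^2/n_i) - 3(N+1)
     = 12/(13*14) * (17.5^2/4 + 29^2/5 + 44.5^2/4) - 3*14
     = 0.065934 * 739.825 - 42
     = 6.779670.
Step 4: Ties present; correction factor C = 1 - 12/(13^3 - 13) = 0.994505. Corrected H = 6.779670 / 0.994505 = 6.817127.
Step 5: Under H0, H ~ chi^2(2); p-value = 0.033089.
Step 6: alpha = 0.1. reject H0.

H = 6.8171, df = 2, p = 0.033089, reject H0.


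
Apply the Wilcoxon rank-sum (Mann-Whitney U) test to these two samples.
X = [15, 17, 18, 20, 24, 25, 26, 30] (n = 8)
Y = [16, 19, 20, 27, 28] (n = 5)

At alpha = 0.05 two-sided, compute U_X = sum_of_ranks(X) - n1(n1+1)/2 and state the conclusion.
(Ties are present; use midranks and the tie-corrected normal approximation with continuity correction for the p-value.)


Step 1: Combine and sort all 13 observations; assign midranks.
sorted (value, group): (15,X), (16,Y), (17,X), (18,X), (19,Y), (20,X), (20,Y), (24,X), (25,X), (26,X), (27,Y), (28,Y), (30,X)
ranks: 15->1, 16->2, 17->3, 18->4, 19->5, 20->6.5, 20->6.5, 24->8, 25->9, 26->10, 27->11, 28->12, 30->13
Step 2: Rank sum for X: R1 = 1 + 3 + 4 + 6.5 + 8 + 9 + 10 + 13 = 54.5.
Step 3: U_X = R1 - n1(n1+1)/2 = 54.5 - 8*9/2 = 54.5 - 36 = 18.5.
       U_Y = n1*n2 - U_X = 40 - 18.5 = 21.5.
Step 4: Ties are present, so use the tie-corrected normal approximation (with continuity correction) for the p-value.
Step 5: p-value = 0.883458; compare to alpha = 0.05. fail to reject H0.

U_X = 18.5, p = 0.883458, fail to reject H0 at alpha = 0.05.


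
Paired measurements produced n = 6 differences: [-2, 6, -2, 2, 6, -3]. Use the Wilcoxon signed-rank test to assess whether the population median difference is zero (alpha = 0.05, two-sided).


Step 1: Drop any zero differences (none here) and take |d_i|.
|d| = [2, 6, 2, 2, 6, 3]
Step 2: Midrank |d_i| (ties get averaged ranks).
ranks: |2|->2, |6|->5.5, |2|->2, |2|->2, |6|->5.5, |3|->4
Step 3: Attach original signs; sum ranks with positive sign and with negative sign.
W+ = 5.5 + 2 + 5.5 = 13
W- = 2 + 2 + 4 = 8
(Check: W+ + W- = 21 should equal n(n+1)/2 = 21.)
Step 4: Test statistic W = min(W+, W-) = 8.
Step 5: Ties in |d|, so use the tie-corrected normal approximation.
        E[W] = n(n+1)/4 = 6*7/4 = 10.5.
        Tie groups: |d|=2 (t=3), |d|=6 (t=2); sum(t^3 - t) = 30.
        Var[W] = n(n+1)(2n+1)/24 - sum(t^3-t)/48 = 546/24 - 30/48 = 22.125.
        z = (W - E[W]) / sqrt(Var[W]) = (8 - 10.5) / 4.7037 = -0.5315.
        Two-sided p = 2*Phi(z) = 0.595076.
Step 6: alpha = 0.05. fail to reject H0.

W+ = 13, W- = 8, W = min = 8, p = 0.595076, fail to reject H0.


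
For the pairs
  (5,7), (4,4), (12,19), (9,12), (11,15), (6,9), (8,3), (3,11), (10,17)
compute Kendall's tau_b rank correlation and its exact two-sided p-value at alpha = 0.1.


Step 1: Enumerate the 36 unordered pairs (i,j) with i<j and classify each by sign(x_j-x_i) * sign(y_j-y_i).
  (1,2):dx=-1,dy=-3->C; (1,3):dx=+7,dy=+12->C; (1,4):dx=+4,dy=+5->C; (1,5):dx=+6,dy=+8->C
  (1,6):dx=+1,dy=+2->C; (1,7):dx=+3,dy=-4->D; (1,8):dx=-2,dy=+4->D; (1,9):dx=+5,dy=+10->C
  (2,3):dx=+8,dy=+15->C; (2,4):dx=+5,dy=+8->C; (2,5):dx=+7,dy=+11->C; (2,6):dx=+2,dy=+5->C
  (2,7):dx=+4,dy=-1->D; (2,8):dx=-1,dy=+7->D; (2,9):dx=+6,dy=+13->C; (3,4):dx=-3,dy=-7->C
  (3,5):dx=-1,dy=-4->C; (3,6):dx=-6,dy=-10->C; (3,7):dx=-4,dy=-16->C; (3,8):dx=-9,dy=-8->C
  (3,9):dx=-2,dy=-2->C; (4,5):dx=+2,dy=+3->C; (4,6):dx=-3,dy=-3->C; (4,7):dx=-1,dy=-9->C
  (4,8):dx=-6,dy=-1->C; (4,9):dx=+1,dy=+5->C; (5,6):dx=-5,dy=-6->C; (5,7):dx=-3,dy=-12->C
  (5,8):dx=-8,dy=-4->C; (5,9):dx=-1,dy=+2->D; (6,7):dx=+2,dy=-6->D; (6,8):dx=-3,dy=+2->D
  (6,9):dx=+4,dy=+8->C; (7,8):dx=-5,dy=+8->D; (7,9):dx=+2,dy=+14->C; (8,9):dx=+7,dy=+6->C
Step 2: C = 28, D = 8, total pairs = 36.
Step 3: tau = (C - D)/(n(n-1)/2) = (28 - 8)/36 = 0.555556.
Step 4: Exact two-sided p-value (enumerate n! = 362880 permutations of y under H0): p = 0.044615.
Step 5: alpha = 0.1. reject H0.

tau_b = 0.5556 (C=28, D=8), p = 0.044615, reject H0.


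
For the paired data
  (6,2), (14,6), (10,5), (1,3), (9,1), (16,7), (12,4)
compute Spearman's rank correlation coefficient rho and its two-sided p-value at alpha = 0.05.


Step 1: Rank x and y separately (midranks; no ties here).
rank(x): 6->2, 14->6, 10->4, 1->1, 9->3, 16->7, 12->5
rank(y): 2->2, 6->6, 5->5, 3->3, 1->1, 7->7, 4->4
Step 2: d_i = R_x(i) - R_y(i); compute d_i^2.
  (2-2)^2=0, (6-6)^2=0, (4-5)^2=1, (1-3)^2=4, (3-1)^2=4, (7-7)^2=0, (5-4)^2=1
sum(d^2) = 10.
Step 3: rho = 1 - 6*10 / (7*(7^2 - 1)) = 1 - 60/336 = 0.821429.
Step 4: Under H0, t = rho * sqrt((n-2)/(1-rho^2)) = 3.2206 ~ t(5).
Step 5: Two-sided p-value from the t-distribution with 5 df = 0.023449.
Step 6: alpha = 0.05. reject H0.

rho = 0.8214, p = 0.023449, reject H0 at alpha = 0.05.


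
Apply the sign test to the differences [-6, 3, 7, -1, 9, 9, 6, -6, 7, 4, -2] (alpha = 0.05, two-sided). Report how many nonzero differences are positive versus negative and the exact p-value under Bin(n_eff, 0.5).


Step 1: Discard zero differences. Original n = 11; n_eff = number of nonzero differences = 11.
Nonzero differences (with sign): -6, +3, +7, -1, +9, +9, +6, -6, +7, +4, -2
Step 2: Count signs: positive = 7, negative = 4.
Step 3: Under H0: P(positive) = 0.5, so the number of positives S ~ Bin(11, 0.5).
Step 4: Two-sided exact p-value = sum of Bin(11,0.5) probabilities at or below the observed probability = 0.548828.
Step 5: alpha = 0.05. fail to reject H0.

n_eff = 11, pos = 7, neg = 4, p = 0.548828, fail to reject H0.


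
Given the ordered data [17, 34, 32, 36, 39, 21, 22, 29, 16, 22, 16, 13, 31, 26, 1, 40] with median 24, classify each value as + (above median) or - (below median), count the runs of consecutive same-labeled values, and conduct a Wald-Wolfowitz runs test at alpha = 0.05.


Step 1: Compute median = 24; label A = above, B = below.
Labels in order: BAAAABBABBBBAABA  (n_A = 8, n_B = 8)
Step 2: Count runs R = 8.
Step 3: Under H0 (random ordering), E[R] = 2*n_A*n_B/(n_A+n_B) + 1 = 2*8*8/16 + 1 = 9.0000.
        Var[R] = 2*n_A*n_B*(2*n_A*n_B - n_A - n_B) / ((n_A+n_B)^2 * (n_A+n_B-1)) = 14336/3840 = 3.7333.
        SD[R] = 1.9322.
Step 4: Continuity-corrected z = (R + 0.5 - E[R]) / SD[R] = (8 + 0.5 - 9.0000) / 1.9322 = -0.2588.
Step 5: Two-sided p-value via normal approximation = 2*(1 - Phi(|z|)) = 0.795809.
Step 6: alpha = 0.05. fail to reject H0.

R = 8, z = -0.2588, p = 0.795809, fail to reject H0.


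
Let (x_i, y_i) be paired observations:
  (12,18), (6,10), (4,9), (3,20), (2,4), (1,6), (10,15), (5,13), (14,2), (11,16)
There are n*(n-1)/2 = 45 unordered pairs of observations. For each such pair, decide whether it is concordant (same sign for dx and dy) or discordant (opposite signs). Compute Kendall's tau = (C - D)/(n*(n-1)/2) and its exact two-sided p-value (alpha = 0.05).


Step 1: Enumerate the 45 unordered pairs (i,j) with i<j and classify each by sign(x_j-x_i) * sign(y_j-y_i).
  (1,2):dx=-6,dy=-8->C; (1,3):dx=-8,dy=-9->C; (1,4):dx=-9,dy=+2->D; (1,5):dx=-10,dy=-14->C
  (1,6):dx=-11,dy=-12->C; (1,7):dx=-2,dy=-3->C; (1,8):dx=-7,dy=-5->C; (1,9):dx=+2,dy=-16->D
  (1,10):dx=-1,dy=-2->C; (2,3):dx=-2,dy=-1->C; (2,4):dx=-3,dy=+10->D; (2,5):dx=-4,dy=-6->C
  (2,6):dx=-5,dy=-4->C; (2,7):dx=+4,dy=+5->C; (2,8):dx=-1,dy=+3->D; (2,9):dx=+8,dy=-8->D
  (2,10):dx=+5,dy=+6->C; (3,4):dx=-1,dy=+11->D; (3,5):dx=-2,dy=-5->C; (3,6):dx=-3,dy=-3->C
  (3,7):dx=+6,dy=+6->C; (3,8):dx=+1,dy=+4->C; (3,9):dx=+10,dy=-7->D; (3,10):dx=+7,dy=+7->C
  (4,5):dx=-1,dy=-16->C; (4,6):dx=-2,dy=-14->C; (4,7):dx=+7,dy=-5->D; (4,8):dx=+2,dy=-7->D
  (4,9):dx=+11,dy=-18->D; (4,10):dx=+8,dy=-4->D; (5,6):dx=-1,dy=+2->D; (5,7):dx=+8,dy=+11->C
  (5,8):dx=+3,dy=+9->C; (5,9):dx=+12,dy=-2->D; (5,10):dx=+9,dy=+12->C; (6,7):dx=+9,dy=+9->C
  (6,8):dx=+4,dy=+7->C; (6,9):dx=+13,dy=-4->D; (6,10):dx=+10,dy=+10->C; (7,8):dx=-5,dy=-2->C
  (7,9):dx=+4,dy=-13->D; (7,10):dx=+1,dy=+1->C; (8,9):dx=+9,dy=-11->D; (8,10):dx=+6,dy=+3->C
  (9,10):dx=-3,dy=+14->D
Step 2: C = 28, D = 17, total pairs = 45.
Step 3: tau = (C - D)/(n(n-1)/2) = (28 - 17)/45 = 0.244444.
Step 4: Exact two-sided p-value (enumerate n! = 3628800 permutations of y under H0): p = 0.380720.
Step 5: alpha = 0.05. fail to reject H0.

tau_b = 0.2444 (C=28, D=17), p = 0.380720, fail to reject H0.


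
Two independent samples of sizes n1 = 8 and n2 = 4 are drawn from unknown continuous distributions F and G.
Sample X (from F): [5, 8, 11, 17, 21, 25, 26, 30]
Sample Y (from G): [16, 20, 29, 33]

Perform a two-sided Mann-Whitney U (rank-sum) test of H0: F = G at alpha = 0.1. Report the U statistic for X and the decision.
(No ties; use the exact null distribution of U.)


Step 1: Combine and sort all 12 observations; assign midranks.
sorted (value, group): (5,X), (8,X), (11,X), (16,Y), (17,X), (20,Y), (21,X), (25,X), (26,X), (29,Y), (30,X), (33,Y)
ranks: 5->1, 8->2, 11->3, 16->4, 17->5, 20->6, 21->7, 25->8, 26->9, 29->10, 30->11, 33->12
Step 2: Rank sum for X: R1 = 1 + 2 + 3 + 5 + 7 + 8 + 9 + 11 = 46.
Step 3: U_X = R1 - n1(n1+1)/2 = 46 - 8*9/2 = 46 - 36 = 10.
       U_Y = n1*n2 - U_X = 32 - 10 = 22.
Step 4: No ties, so the exact null distribution of U (based on enumerating the C(12,8) = 495 equally likely rank assignments) gives the two-sided p-value.
Step 5: p-value = 0.367677; compare to alpha = 0.1. fail to reject H0.

U_X = 10, p = 0.367677, fail to reject H0 at alpha = 0.1.
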